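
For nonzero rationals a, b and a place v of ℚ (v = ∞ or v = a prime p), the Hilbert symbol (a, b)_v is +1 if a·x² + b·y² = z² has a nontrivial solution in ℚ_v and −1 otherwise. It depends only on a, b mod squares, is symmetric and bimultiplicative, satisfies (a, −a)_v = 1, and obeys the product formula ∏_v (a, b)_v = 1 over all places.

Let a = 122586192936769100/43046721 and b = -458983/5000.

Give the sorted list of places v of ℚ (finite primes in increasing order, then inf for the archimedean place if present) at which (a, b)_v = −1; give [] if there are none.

[2, 11, 17, 29]

Mod squares: a ≡ 11, b ≡ -18734. Check v ∈ {∞, 2, 3, 5, 7, 11, 17, 19, 23, 29}.
v=5: a=5^2·(≡4), b=5^-4·(≡4) mod 5; (4|5)=+1, (4|5)=+1; (−1)^{2·-4·2}·(+1)^-4·(+1)^2 = +1.
v=23: a=23^2·(≡10), b=23^0·(≡21) mod 23; (10|23)=-1, (21|23)=-1; (−1)^{2·0·11}·(-1)^0·(-1)^2 = +1.
v=2: v_2(a)=2, v_2(b)=-3; units ≡ 3, 1 (mod 8); ε·ε+αω+βω = 1·0+2·0+-3·1 ≡ 1  ⇒  (a,b)_2 = -1.
v=17: a=17^2·(≡12), b=17^1·(≡7) mod 17; (12|17)=-1, (7|17)=-1; (−1)^{2·1·8}·(-1)^1·(-1)^2 = -1.
v=11: a=11^1·(≡3), b=11^0·(≡6) mod 11; (3|11)=+1, (6|11)=-1; (−1)^{1·0·5}·(+1)^0·(-1)^1 = -1.
v=3: a=3^-16·(≡2), b=3^0·(≡1) mod 3; (2|3)=-1, (1|3)=+1; (−1)^{-16·0·1}·(-1)^0·(+1)^-16 = +1.
v=7: a=7^4·(≡1), b=7^2·(≡3) mod 7; (1|7)=+1, (3|7)=-1; (−1)^{4·2·3}·(+1)^2·(-1)^4 = +1.
v=19: a=19^2·(≡17), b=19^1·(≡10) mod 19; (17|19)=+1, (10|19)=-1; (−1)^{2·1·9}·(+1)^1·(-1)^2 = +1.
v=∞: 11 > 0 and -18734 < 0  ⇒  (a,b)_∞ = +1.
v=29: a=29^2·(≡15), b=29^1·(≡3) mod 29; (15|29)=-1, (3|29)=-1; (−1)^{2·1·14}·(-1)^1·(-1)^2 = -1.
|Ram(11, -18734)| = 4, even; anisotropic at {2, 11, 17, 29}.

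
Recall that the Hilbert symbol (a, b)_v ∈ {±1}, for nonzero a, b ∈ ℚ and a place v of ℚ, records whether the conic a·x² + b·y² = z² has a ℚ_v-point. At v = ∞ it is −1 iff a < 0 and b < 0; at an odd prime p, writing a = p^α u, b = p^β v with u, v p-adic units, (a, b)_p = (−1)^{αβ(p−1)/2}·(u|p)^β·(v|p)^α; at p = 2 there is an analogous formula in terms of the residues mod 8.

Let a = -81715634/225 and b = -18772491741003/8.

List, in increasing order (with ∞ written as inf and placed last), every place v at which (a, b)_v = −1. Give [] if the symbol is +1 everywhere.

(a, b) ≡ (-34034, -6) mod (ℚ^×)²; places V = {2, 3, 5, 7, 11, 13, 17, ∞}.
(a,b)_11: α=1, u≡7; β=2, v≡3 (mod 11); (7|11)=-1, (3|11)=+1; sign (−1)^0·-1^2·+1^1 = +1.
(a,b)_∞: sgn(-34034)=−, sgn(-6)=−, so -1.
(a,b)_5: α=-2, u≡4; β=0, v≡4 (mod 5); (4|5)=+1, (4|5)=+1; sign (−1)^0·+1^0·+1^-2 = +1.
(a,b)_17: α=1, u≡4; β=2, v≡14 (mod 17); (4|17)=+1, (14|17)=-1; sign (−1)^0·+1^2·-1^1 = -1.
(a,b)_2: α=1, β=-3; u≡7, v≡5 (mod 8); ε(u)ε(v)=1·0, αω(v)=1·1, βω(u)=-3·0; sum ≡ 1  ⇒  -1.
(a,b)_3: α=-2, u≡1; β=3, v≡1 (mod 3); (1|3)=+1, (1|3)=+1; sign (−1)^0·+1^3·+1^-2 = +1.
(a,b)_7: α=5, u≡3; β=6, v≡4 (mod 7); (3|7)=-1, (4|7)=+1; sign (−1)^0·-1^6·+1^5 = +1.
(a,b)_13: α=1, u≡5; β=2, v≡8 (mod 13); (5|13)=-1, (8|13)=-1; sign (−1)^0·-1^2·-1^1 = -1.
Ram(-34034, -6) = {2, 13, 17, ∞}; no ℚ_2-point on the conic.

[2, 13, 17, inf]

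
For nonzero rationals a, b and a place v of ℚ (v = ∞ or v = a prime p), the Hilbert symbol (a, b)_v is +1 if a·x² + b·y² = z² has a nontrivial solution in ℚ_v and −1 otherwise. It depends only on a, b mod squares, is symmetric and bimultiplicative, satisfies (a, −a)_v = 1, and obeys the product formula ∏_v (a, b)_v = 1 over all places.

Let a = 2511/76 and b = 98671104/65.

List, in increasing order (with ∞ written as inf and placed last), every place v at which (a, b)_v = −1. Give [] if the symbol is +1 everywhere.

(a, b) ≡ (589, 56810) mod (ℚ^×)²; places V = {2, 3, 5, 7, 13, 19, 23, 31, ∞}.
(a,b)_19: α=-1, u≡15; β=1, v≡17 (mod 19); (15|19)=-1, (17|19)=+1; sign (−1)^1·-1^1·+1^-1 = +1.
(a,b)_13: α=0, u≡12; β=-1, v≡5 (mod 13); (12|13)=+1, (5|13)=-1; sign (−1)^0·+1^-1·-1^0 = +1.
(a,b)_3: α=4, u≡1; β=2, v≡2 (mod 3); (1|3)=+1, (2|3)=-1; sign (−1)^0·+1^2·-1^4 = +1.
(a,b)_31: α=1, u≡8; β=0, v≡19 (mod 31); (8|31)=+1, (19|31)=+1; sign (−1)^0·+1^0·+1^1 = +1.
(a,b)_5: α=0, u≡1; β=-1, v≡3 (mod 5); (1|5)=+1, (3|5)=-1; sign (−1)^0·+1^-1·-1^0 = +1.
(a,b)_∞: sgn(589)=+, sgn(56810)=+, so +1.
(a,b)_2: α=-2, β=9; u≡5, v≡5 (mod 8); ε(u)ε(v)=0·0, αω(v)=-2·1, βω(u)=9·1; sum ≡ 1  ⇒  -1.
(a,b)_7: α=0, u≡2; β=2, v≡3 (mod 7); (2|7)=+1, (3|7)=-1; sign (−1)^0·+1^2·-1^0 = +1.
(a,b)_23: α=0, u≡17; β=1, v≡1 (mod 23); (17|23)=-1, (1|23)=+1; sign (−1)^0·-1^1·+1^0 = -1.
Ram(589, 56810) = {2, 23}; no ℚ_2-point on the conic.

[2, 23]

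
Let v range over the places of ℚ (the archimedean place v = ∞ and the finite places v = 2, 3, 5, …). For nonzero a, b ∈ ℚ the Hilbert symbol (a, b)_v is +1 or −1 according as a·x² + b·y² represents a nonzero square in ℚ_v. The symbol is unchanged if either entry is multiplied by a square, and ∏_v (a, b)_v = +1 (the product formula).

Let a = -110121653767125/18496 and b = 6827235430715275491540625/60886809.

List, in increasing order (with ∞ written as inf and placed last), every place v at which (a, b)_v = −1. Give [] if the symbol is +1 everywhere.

[13, 23]

(a, b) ≡ (-4485, 385) mod (ℚ^×)²; places V = {2, 3, 5, 7, 11, 13, 17, 23, 37, ∞}.
(a,b)_2: α=-6, β=0; u≡3, v≡1 (mod 8); ε(u)ε(v)=1·0, αω(v)=-6·0, βω(u)=0·1; sum ≡ 0  ⇒  +1.
(a,b)_7: α=2, u≡1; β=3, v≡6 (mod 7); (1|7)=+1, (6|7)=-1; sign (−1)^0·+1^3·-1^2 = +1.
(a,b)_∞: sgn(-4485)=−, sgn(385)=+, so +1.
(a,b)_5: α=3, u≡3; β=5, v≡2 (mod 5); (3|5)=-1, (2|5)=-1; sign (−1)^0·-1^5·-1^3 = +1.
(a,b)_3: α=1, u≡2; β=-6, v≡1 (mod 3); (2|3)=-1, (1|3)=+1; sign (−1)^0·-1^-6·+1^1 = +1.
(a,b)_17: α=-2, u≡7; β=-4, v≡10 (mod 17); (7|17)=-1, (10|17)=-1; sign (−1)^0·-1^-4·-1^-2 = +1.
(a,b)_37: α=2, u≡23; β=4, v≡14 (mod 37); (23|37)=-1, (14|37)=-1; sign (−1)^0·-1^4·-1^2 = +1.
(a,b)_11: α=4, u≡1; β=3, v≡2 (mod 11); (1|11)=+1, (2|11)=-1; sign (−1)^0·+1^3·-1^4 = +1.
(a,b)_13: α=1, u≡6; β=6, v≡11 (mod 13); (6|13)=-1, (11|13)=-1; sign (−1)^0·-1^6·-1^1 = -1.
(a,b)_23: α=1, u≡2; β=2, v≡5 (mod 23); (2|23)=+1, (5|23)=-1; sign (−1)^0·+1^2·-1^1 = -1.
|Ram(-4485, 385)| = 2, even; anisotropic at {13, 23}.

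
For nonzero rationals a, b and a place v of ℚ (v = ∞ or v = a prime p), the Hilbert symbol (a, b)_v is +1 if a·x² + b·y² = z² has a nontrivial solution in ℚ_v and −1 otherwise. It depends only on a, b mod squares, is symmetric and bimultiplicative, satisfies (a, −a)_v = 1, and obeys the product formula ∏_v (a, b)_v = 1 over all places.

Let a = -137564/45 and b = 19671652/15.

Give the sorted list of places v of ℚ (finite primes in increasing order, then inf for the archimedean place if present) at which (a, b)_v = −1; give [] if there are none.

(a, b) ≡ (-595, 255255) mod (ℚ^×)²; places V = {2, 3, 5, 7, 11, 13, 17, ∞}.
(a,b)_7: α=1, u≡6; β=1, v≡2 (mod 7); (6|7)=-1, (2|7)=+1; sign (−1)^1·-1^1·+1^1 = +1.
(a,b)_∞: sgn(-595)=−, sgn(255255)=+, so +1.
(a,b)_2: α=2, β=2; u≡5, v≡7 (mod 8); ε(u)ε(v)=0·1, αω(v)=2·0, βω(u)=2·1; sum ≡ 0  ⇒  +1.
(a,b)_13: α=0, u≡9; β=1, v≡2 (mod 13); (9|13)=+1, (2|13)=-1; sign (−1)^0·+1^1·-1^0 = +1.
(a,b)_5: α=-1, u≡4; β=-1, v≡4 (mod 5); (4|5)=+1, (4|5)=+1; sign (−1)^0·+1^-1·+1^-1 = +1.
(a,b)_11: α=0, u≡2; β=1, v≡10 (mod 11); (2|11)=-1, (10|11)=-1; sign (−1)^0·-1^1·-1^0 = -1.
(a,b)_3: α=-2, u≡2; β=-1, v≡2 (mod 3); (2|3)=-1, (2|3)=-1; sign (−1)^0·-1^-1·-1^-2 = -1.
(a,b)_17: α=3, u≡16; β=3, v≡4 (mod 17); (16|17)=+1, (4|17)=+1; sign (−1)^0·+1^3·+1^3 = +1.
(-595, 255255 / ℚ) ramifies at {3, 11}: a division algebra.

[3, 11]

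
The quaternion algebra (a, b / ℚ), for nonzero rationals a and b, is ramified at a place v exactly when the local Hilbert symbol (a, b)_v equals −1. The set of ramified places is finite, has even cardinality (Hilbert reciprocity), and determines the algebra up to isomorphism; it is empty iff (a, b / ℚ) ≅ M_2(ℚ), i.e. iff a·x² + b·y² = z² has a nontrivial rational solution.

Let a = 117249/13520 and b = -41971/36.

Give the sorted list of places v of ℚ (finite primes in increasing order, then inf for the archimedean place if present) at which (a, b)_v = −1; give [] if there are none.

(a, b) ≡ (4845, -19) mod (ℚ^×)²; places V = {2, 3, 5, 11, 13, 17, 19, 47, ∞}.
(a,b)_5: α=-1, u≡1; β=0, v≡4 (mod 5); (1|5)=+1, (4|5)=+1; sign (−1)^0·+1^0·+1^-1 = +1.
(a,b)_19: α=1, u≡10; β=1, v≡12 (mod 19); (10|19)=-1, (12|19)=-1; sign (−1)^1·-1^1·-1^1 = -1.
(a,b)_13: α=-2, u≡1; β=0, v≡11 (mod 13); (1|13)=+1, (11|13)=-1; sign (−1)^0·+1^0·-1^-2 = +1.
(a,b)_17: α=1, u≡16; β=0, v≡1 (mod 17); (16|17)=+1, (1|17)=+1; sign (−1)^0·+1^0·+1^1 = +1.
(a,b)_∞: sgn(4845)=+, sgn(-19)=−, so +1.
(a,b)_2: α=-4, β=-2; u≡5, v≡5 (mod 8); ε(u)ε(v)=0·0, αω(v)=-4·1, βω(u)=-2·1; sum ≡ 0  ⇒  +1.
(a,b)_3: α=1, u≡1; β=-2, v≡2 (mod 3); (1|3)=+1, (2|3)=-1; sign (−1)^0·+1^-2·-1^1 = -1.
(a,b)_47: α=0, u≡1; β=2, v≡6 (mod 47); (1|47)=+1, (6|47)=+1; sign (−1)^0·+1^2·+1^0 = +1.
(a,b)_11: α=2, u≡1; β=0, v≡9 (mod 11); (1|11)=+1, (9|11)=+1; sign (−1)^0·+1^0·+1^2 = +1.
(4845, -19 / ℚ) ramifies at {3, 19}: a division algebra.

[3, 19]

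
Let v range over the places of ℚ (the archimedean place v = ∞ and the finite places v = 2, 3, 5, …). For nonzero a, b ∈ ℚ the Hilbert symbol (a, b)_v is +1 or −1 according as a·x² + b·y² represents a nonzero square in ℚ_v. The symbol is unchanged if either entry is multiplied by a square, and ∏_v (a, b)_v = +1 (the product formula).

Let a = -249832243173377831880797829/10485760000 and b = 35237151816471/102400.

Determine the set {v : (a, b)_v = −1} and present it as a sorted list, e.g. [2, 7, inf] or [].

[2, 19, 23, 41]

(a, b) ≡ (-8789, 3350479) mod (ℚ^×)²; places V = {2, 3, 5, 11, 17, 19, 23, 41, 47, ∞}.
(a,b)_41: α=2, u≡28; β=1, v≡22 (mod 41); (28|41)=-1, (22|41)=-1; sign (−1)^0·-1^1·-1^2 = -1.
(a,b)_3: α=4, u≡1; β=2, v≡1 (mod 3); (1|3)=+1, (1|3)=+1; sign (−1)^0·+1^2·+1^4 = +1.
(a,b)_∞: sgn(-8789)=−, sgn(3350479)=+, so +1.
(a,b)_17: α=3, u≡10; β=1, v≡5 (mod 17); (10|17)=-1, (5|17)=-1; sign (−1)^0·-1^1·-1^3 = +1.
(a,b)_2: α=-24, β=-12; u≡3, v≡7 (mod 8); ε(u)ε(v)=1·1, αω(v)=-24·0, βω(u)=-12·1; sum ≡ 1  ⇒  -1.
(a,b)_5: α=-4, u≡1; β=-2, v≡1 (mod 5); (1|5)=+1, (1|5)=+1; sign (−1)^0·+1^-2·+1^-4 = +1.
(a,b)_47: α=5, u≡18; β=2, v≡18 (mod 47); (18|47)=+1, (18|47)=+1; sign (−1)^0·+1^2·+1^5 = +1.
(a,b)_23: α=6, u≡22; β=3, v≡20 (mod 23); (22|23)=-1, (20|23)=-1; sign (−1)^0·-1^3·-1^6 = -1.
(a,b)_19: α=0, u≡8; β=1, v≡8 (mod 19); (8|19)=-1, (8|19)=-1; sign (−1)^0·-1^1·-1^0 = -1.
(a,b)_11: α=1, u≡1; β=1, v≡7 (mod 11); (1|11)=+1, (7|11)=-1; sign (−1)^1·+1^1·-1^1 = +1.
(-8789, 3350479 / ℚ) ramifies at {2, 19, 23, 41}: a division algebra.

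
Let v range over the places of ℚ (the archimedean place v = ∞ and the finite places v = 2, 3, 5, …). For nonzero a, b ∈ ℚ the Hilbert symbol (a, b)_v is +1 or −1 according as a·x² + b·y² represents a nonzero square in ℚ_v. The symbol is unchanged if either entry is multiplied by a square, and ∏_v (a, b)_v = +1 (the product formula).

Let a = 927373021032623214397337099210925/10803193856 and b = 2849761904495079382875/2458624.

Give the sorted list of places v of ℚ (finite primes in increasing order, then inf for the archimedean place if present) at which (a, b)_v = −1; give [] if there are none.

(a, b) ≡ (24882, 64515) mod (ℚ^×)²; places V = {2, 3, 5, 7, 11, 13, 17, 23, 29, ∞}.
(a,b)_7: α=-4, u≡2; β=-4, v≡5 (mod 7); (2|7)=+1, (5|7)=-1; sign (−1)^0·+1^-4·-1^-4 = +1.
(a,b)_5: α=2, u≡2; β=3, v≡2 (mod 5); (2|5)=-1, (2|5)=-1; sign (−1)^0·-1^3·-1^2 = -1.
(a,b)_29: α=3, u≡12; β=2, v≡14 (mod 29); (12|29)=-1, (14|29)=-1; sign (−1)^0·-1^2·-1^3 = -1.
(a,b)_3: α=9, u≡2; β=5, v≡1 (mod 3); (2|3)=-1, (1|3)=+1; sign (−1)^1·-1^5·+1^9 = +1.
(a,b)_13: α=-3, u≡10; β=0, v≡12 (mod 13); (10|13)=+1, (12|13)=+1; sign (−1)^0·+1^0·+1^-3 = +1.
(a,b)_23: α=2, u≡17; β=1, v≡7 (mod 23); (17|23)=-1, (7|23)=-1; sign (−1)^0·-1^1·-1^2 = -1.
(a,b)_∞: sgn(24882)=+, sgn(64515)=+, so +1.
(a,b)_17: α=2, u≡12; β=1, v≡9 (mod 17); (12|17)=-1, (9|17)=+1; sign (−1)^0·-1^1·+1^2 = -1.
(a,b)_2: α=-11, β=-10; u≡1, v≡3 (mod 8); ε(u)ε(v)=0·1, αω(v)=-11·1, βω(u)=-10·0; sum ≡ 1  ⇒  -1.
(a,b)_11: α=17, u≡7; β=11, v≡7 (mod 11); (7|11)=-1, (7|11)=-1; sign (−1)^1·-1^11·-1^17 = -1.
(24882, 64515 / ℚ) ramifies at {2, 5, 11, 17, 23, 29}: a division algebra.

[2, 5, 11, 17, 23, 29]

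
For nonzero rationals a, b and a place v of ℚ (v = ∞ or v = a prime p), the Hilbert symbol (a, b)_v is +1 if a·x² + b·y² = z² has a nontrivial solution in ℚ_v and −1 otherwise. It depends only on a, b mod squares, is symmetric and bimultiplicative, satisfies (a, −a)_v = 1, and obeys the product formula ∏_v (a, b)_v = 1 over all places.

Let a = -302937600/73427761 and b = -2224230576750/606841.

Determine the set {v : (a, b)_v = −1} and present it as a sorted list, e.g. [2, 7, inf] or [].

Mod squares: a ≡ -966, b ≡ -50830. Check v ∈ {∞, 2, 3, 5, 7, 11, 13, 17, 19, 23, 41}.
v=7: a=7^3·(≡4), b=7^4·(≡4) mod 7; (4|7)=+1, (4|7)=+1; (−1)^{3·4·3}·(+1)^4·(+1)^3 = +1.
v=2: v_2(a)=9, v_2(b)=1; units ≡ 5, 1 (mod 8); ε·ε+αω+βω = 0·0+9·0+1·1 ≡ 1  ⇒  (a,b)_2 = -1.
v=19: a=19^-2·(≡12), b=19^-2·(≡14) mod 19; (12|19)=-1, (14|19)=-1; (−1)^{-2·-2·9}·(-1)^-2·(-1)^-2 = +1.
v=5: a=5^2·(≡1), b=5^3·(≡1) mod 5; (1|5)=+1, (1|5)=+1; (−1)^{2·3·2}·(+1)^3·(+1)^2 = +1.
v=41: a=41^-2·(≡36), b=41^-2·(≡1) mod 41; (36|41)=+1, (1|41)=+1; (−1)^{-2·-2·20}·(+1)^-2·(+1)^-2 = +1.
v=17: a=17^0·(≡3), b=17^1·(≡16) mod 17; (3|17)=-1, (16|17)=+1; (−1)^{0·1·8}·(-1)^1·(+1)^0 = -1.
v=13: a=13^0·(≡12), b=13^1·(≡12) mod 13; (12|13)=+1, (12|13)=+1; (−1)^{0·1·6}·(+1)^1·(+1)^0 = +1.
v=11: a=11^-2·(≡6), b=11^0·(≡4) mod 11; (6|11)=-1, (4|11)=+1; (−1)^{-2·0·5}·(-1)^0·(+1)^-2 = +1.
v=3: a=3^1·(≡2), b=3^6·(≡2) mod 3; (2|3)=-1, (2|3)=-1; (−1)^{1·6·1}·(-1)^6·(-1)^1 = -1.
v=23: a=23^1·(≡9), b=23^1·(≡5) mod 23; (9|23)=+1, (5|23)=-1; (−1)^{1·1·11}·(+1)^1·(-1)^1 = +1.
v=∞: -966 < 0 and -50830 < 0  ⇒  (a,b)_∞ = -1.
(-966, -50830 / ℚ) ramifies at {2, 3, 17, ∞}: a division algebra.

[2, 3, 17, inf]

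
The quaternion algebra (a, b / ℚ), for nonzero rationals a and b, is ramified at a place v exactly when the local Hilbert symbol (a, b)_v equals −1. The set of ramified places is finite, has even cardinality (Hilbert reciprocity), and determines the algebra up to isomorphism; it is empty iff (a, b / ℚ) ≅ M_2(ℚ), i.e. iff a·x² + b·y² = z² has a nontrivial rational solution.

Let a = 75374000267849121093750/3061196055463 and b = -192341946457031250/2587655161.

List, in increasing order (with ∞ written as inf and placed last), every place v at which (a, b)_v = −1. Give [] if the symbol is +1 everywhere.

[2, 3, 11, 17, 19, 23]

(a, b) ≡ (5720330, -11730) mod (ℚ^×)²; places V = {2, 3, 5, 7, 11, 13, 17, 19, 23, 31, 43, ∞}.
(a,b)_43: α=-2, u≡13; β=-2, v≡9 (mod 43); (13|43)=+1, (9|43)=+1; sign (−1)^0·+1^-2·+1^-2 = +1.
(a,b)_11: α=3, u≡4; β=2, v≡6 (mod 11); (4|11)=+1, (6|11)=-1; sign (−1)^0·+1^2·-1^3 = -1.
(a,b)_2: α=1, β=1; u≡5, v≡7 (mod 8); ε(u)ε(v)=0·1, αω(v)=1·0, βω(u)=1·1; sum ≡ 1  ⇒  -1.
(a,b)_17: α=1, u≡13; β=1, v≡5 (mod 17); (13|17)=+1, (5|17)=-1; sign (−1)^0·+1^1·-1^1 = -1.
(a,b)_5: α=13, u≡4; β=9, v≡4 (mod 5); (4|5)=+1, (4|5)=+1; sign (−1)^0·+1^9·+1^13 = +1.
(a,b)_3: α=2, u≡2; β=1, v≡2 (mod 3); (2|3)=-1, (2|3)=-1; sign (−1)^0·-1^1·-1^2 = -1.
(a,b)_19: α=3, u≡10; β=2, v≡14 (mod 19); (10|19)=-1, (14|19)=-1; sign (−1)^0·-1^2·-1^3 = -1.
(a,b)_23: α=1, u≡11; β=1, v≡5 (mod 23); (11|23)=-1, (5|23)=-1; sign (−1)^1·-1^1·-1^1 = -1.
(a,b)_13: α=-6, u≡7; β=-4, v≡1 (mod 13); (7|13)=-1, (1|13)=+1; sign (−1)^0·-1^-4·+1^-6 = +1.
(a,b)_∞: sgn(5720330)=+, sgn(-11730)=−, so +1.
(a,b)_7: α=-3, u≡5; β=-2, v≡2 (mod 7); (5|7)=-1, (2|7)=+1; sign (−1)^0·-1^-2·+1^-3 = +1.
(a,b)_31: α=2, u≡27; β=2, v≡5 (mod 31); (27|31)=-1, (5|31)=+1; sign (−1)^0·-1^2·+1^2 = +1.
(5720330, -11730 / ℚ) ramifies at {2, 3, 11, 17, 19, 23}: a division algebra.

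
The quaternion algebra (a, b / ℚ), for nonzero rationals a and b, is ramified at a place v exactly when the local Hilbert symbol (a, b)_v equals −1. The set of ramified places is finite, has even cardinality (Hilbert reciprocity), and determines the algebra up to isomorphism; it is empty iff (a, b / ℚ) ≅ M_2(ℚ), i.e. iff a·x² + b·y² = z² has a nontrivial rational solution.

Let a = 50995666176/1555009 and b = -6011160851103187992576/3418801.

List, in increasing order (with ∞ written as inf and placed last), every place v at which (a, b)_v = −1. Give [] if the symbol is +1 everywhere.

[7, 31]

(a, b) ≡ (861, -26691) mod (ℚ^×)²; places V = {2, 3, 7, 13, 29, 31, 37, 41, 43, 47, ∞}.
(a,b)_29: α=-2, u≡23; β=0, v≡15 (mod 29); (23|29)=+1, (15|29)=-1; sign (−1)^0·+1^0·-1^-2 = +1.
(a,b)_7: α=1, u≡1; β=1, v≡4 (mod 7); (1|7)=+1, (4|7)=+1; sign (−1)^1·+1^1·+1^1 = -1.
(a,b)_41: α=1, u≡36; β=3, v≡20 (mod 41); (36|41)=+1, (20|41)=+1; sign (−1)^0·+1^3·+1^1 = +1.
(a,b)_3: α=1, u≡2; β=1, v≡1 (mod 3); (2|3)=-1, (1|3)=+1; sign (−1)^1·-1^1·+1^1 = +1.
(a,b)_∞: sgn(861)=+, sgn(-26691)=−, so +1.
(a,b)_47: α=0, u≡20; β=2, v≡45 (mod 47); (20|47)=-1, (45|47)=-1; sign (−1)^0·-1^2·-1^0 = +1.
(a,b)_13: α=2, u≡4; β=2, v≡8 (mod 13); (4|13)=+1, (8|13)=-1; sign (−1)^0·+1^2·-1^2 = +1.
(a,b)_37: α=2, u≡11; β=2, v≡19 (mod 37); (11|37)=+1, (19|37)=-1; sign (−1)^0·+1^2·-1^2 = +1.
(a,b)_31: α=0, u≡13; β=1, v≡28 (mod 31); (13|31)=-1, (28|31)=+1; sign (−1)^0·-1^1·+1^0 = -1.
(a,b)_43: α=-2, u≡9; β=-4, v≡5 (mod 43); (9|43)=+1, (5|43)=-1; sign (−1)^0·+1^-4·-1^-2 = +1.
(a,b)_2: α=8, β=18; u≡5, v≡5 (mod 8); ε(u)ε(v)=0·0, αω(v)=8·1, βω(u)=18·1; sum ≡ 0  ⇒  +1.
Ram(861, -26691) = {7, 31}; no ℚ_7-point on the conic.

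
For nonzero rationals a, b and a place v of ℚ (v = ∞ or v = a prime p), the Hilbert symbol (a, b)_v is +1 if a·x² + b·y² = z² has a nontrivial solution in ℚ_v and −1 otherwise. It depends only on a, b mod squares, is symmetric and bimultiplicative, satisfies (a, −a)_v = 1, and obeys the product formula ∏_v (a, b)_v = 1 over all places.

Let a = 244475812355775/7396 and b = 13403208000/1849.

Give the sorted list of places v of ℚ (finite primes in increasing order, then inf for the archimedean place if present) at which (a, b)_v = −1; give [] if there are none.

[11, 17]

Mod squares: a ≡ 231, b ≡ 23205. Check v ∈ {∞, 2, 3, 5, 7, 11, 13, 17, 19, 43}.
v=17: a=17^2·(≡12), b=17^1·(≡7) mod 17; (12|17)=-1, (7|17)=-1; (−1)^{2·1·8}·(-1)^1·(-1)^2 = -1.
v=13: a=13^2·(≡9), b=13^1·(≡9) mod 13; (9|13)=+1, (9|13)=+1; (−1)^{2·1·6}·(+1)^1·(+1)^2 = +1.
v=3: a=3^1·(≡2), b=3^1·(≡1) mod 3; (2|3)=-1, (1|3)=+1; (−1)^{1·1·1}·(-1)^1·(+1)^1 = +1.
v=2: v_2(a)=-2, v_2(b)=6; units ≡ 7, 5 (mod 8); ε·ε+αω+βω = 1·0+-2·1+6·0 ≡ 0  ⇒  (a,b)_2 = +1.
v=5: a=5^2·(≡1), b=5^3·(≡1) mod 5; (1|5)=+1, (1|5)=+1; (−1)^{2·3·2}·(+1)^3·(+1)^2 = +1.
v=11: a=11^1·(≡10), b=11^0·(≡6) mod 11; (10|11)=-1, (6|11)=-1; (−1)^{1·0·5}·(-1)^0·(-1)^1 = -1.
v=19: a=19^2·(≡15), b=19^2·(≡4) mod 19; (15|19)=-1, (4|19)=+1; (−1)^{2·2·9}·(-1)^2·(+1)^2 = +1.
v=43: a=43^-2·(≡9), b=43^-2·(≡27) mod 43; (9|43)=+1, (27|43)=-1; (−1)^{-2·-2·21}·(+1)^-2·(-1)^-2 = +1.
v=∞: 231 > 0 and 23205 > 0  ⇒  (a,b)_∞ = +1.
v=7: a=7^5·(≡5), b=7^1·(≡1) mod 7; (5|7)=-1, (1|7)=+1; (−1)^{5·1·3}·(-1)^1·(+1)^5 = +1.
Ram(231, 23205) = {11, 17}; no ℚ_11-point on the conic.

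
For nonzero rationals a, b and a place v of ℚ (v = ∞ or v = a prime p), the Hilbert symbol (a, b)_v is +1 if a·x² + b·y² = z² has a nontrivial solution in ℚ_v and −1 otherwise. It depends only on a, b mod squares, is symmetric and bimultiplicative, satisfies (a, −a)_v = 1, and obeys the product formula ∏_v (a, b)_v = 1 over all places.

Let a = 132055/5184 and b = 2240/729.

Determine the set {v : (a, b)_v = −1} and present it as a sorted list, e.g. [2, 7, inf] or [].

Mod squares: a ≡ 55, b ≡ 35. Check v ∈ {∞, 2, 3, 5, 7, 11}.
v=5: a=5^1·(≡4), b=5^1·(≡2) mod 5; (4|5)=+1, (2|5)=-1; (−1)^{1·1·2}·(+1)^1·(-1)^1 = -1.
v=7: a=7^4·(≡5), b=7^1·(≡5) mod 7; (5|7)=-1, (5|7)=-1; (−1)^{4·1·3}·(-1)^1·(-1)^4 = -1.
v=11: a=11^1·(≡5), b=11^0·(≡6) mod 11; (5|11)=+1, (6|11)=-1; (−1)^{1·0·5}·(+1)^0·(-1)^1 = -1.
v=∞: 55 > 0 and 35 > 0  ⇒  (a,b)_∞ = +1.
v=3: a=3^-4·(≡1), b=3^-6·(≡2) mod 3; (1|3)=+1, (2|3)=-1; (−1)^{-4·-6·1}·(+1)^-6·(-1)^-4 = +1.
v=2: v_2(a)=-6, v_2(b)=6; units ≡ 7, 3 (mod 8); ε·ε+αω+βω = 1·1+-6·1+6·0 ≡ 1  ⇒  (a,b)_2 = -1.
(55, 35 / ℚ) ramifies at {2, 5, 7, 11}: a division algebra.

[2, 5, 7, 11]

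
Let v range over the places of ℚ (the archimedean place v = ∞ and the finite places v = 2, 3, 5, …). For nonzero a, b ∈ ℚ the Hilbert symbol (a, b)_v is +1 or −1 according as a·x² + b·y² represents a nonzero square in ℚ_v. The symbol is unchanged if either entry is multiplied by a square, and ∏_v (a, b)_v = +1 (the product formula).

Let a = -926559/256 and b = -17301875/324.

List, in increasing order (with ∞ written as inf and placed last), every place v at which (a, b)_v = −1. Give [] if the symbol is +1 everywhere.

[19, 31, 47, inf]

(a, b) ≡ (-1271, -27683) mod (ℚ^×)²; places V = {2, 3, 5, 19, 31, 41, 47, ∞}.
(a,b)_∞: sgn(-1271)=−, sgn(-27683)=−, so -1.
(a,b)_41: α=1, u≡32; β=0, v≡20 (mod 41); (32|41)=+1, (20|41)=+1; sign (−1)^0·+1^0·+1^1 = +1.
(a,b)_5: α=0, u≡1; β=4, v≡3 (mod 5); (1|5)=+1, (3|5)=-1; sign (−1)^0·+1^4·-1^0 = +1.
(a,b)_19: α=0, u≡10; β=1, v≡7 (mod 19); (10|19)=-1, (7|19)=+1; sign (−1)^0·-1^1·+1^0 = -1.
(a,b)_31: α=1, u≡11; β=1, v≡11 (mod 31); (11|31)=-1, (11|31)=-1; sign (−1)^1·-1^1·-1^1 = -1.
(a,b)_47: α=0, u≡38; β=1, v≡23 (mod 47); (38|47)=-1, (23|47)=-1; sign (−1)^0·-1^1·-1^0 = -1.
(a,b)_2: α=-8, β=-2; u≡1, v≡5 (mod 8); ε(u)ε(v)=0·0, αω(v)=-8·1, βω(u)=-2·0; sum ≡ 0  ⇒  +1.
(a,b)_3: α=6, u≡1; β=-4, v≡1 (mod 3); (1|3)=+1, (1|3)=+1; sign (−1)^0·+1^-4·+1^6 = +1.
(-1271, -27683 / ℚ) ramifies at {19, 31, 47, ∞}: a division algebra.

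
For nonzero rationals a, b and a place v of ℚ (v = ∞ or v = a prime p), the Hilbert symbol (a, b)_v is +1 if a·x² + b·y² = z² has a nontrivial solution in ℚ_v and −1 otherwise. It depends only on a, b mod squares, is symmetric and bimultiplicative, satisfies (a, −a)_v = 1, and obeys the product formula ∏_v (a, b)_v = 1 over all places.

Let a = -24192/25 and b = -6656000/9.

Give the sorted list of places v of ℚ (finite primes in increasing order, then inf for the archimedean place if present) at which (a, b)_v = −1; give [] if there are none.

(a, b) ≡ (-42, -65) mod (ℚ^×)²; places V = {2, 3, 5, 7, 13, ∞}.
(a,b)_∞: sgn(-42)=−, sgn(-65)=−, so -1.
(a,b)_7: α=1, u≡4; β=0, v≡3 (mod 7); (4|7)=+1, (3|7)=-1; sign (−1)^0·+1^0·-1^1 = -1.
(a,b)_5: α=-2, u≡3; β=3, v≡3 (mod 5); (3|5)=-1, (3|5)=-1; sign (−1)^0·-1^3·-1^-2 = -1.
(a,b)_3: α=3, u≡1; β=-2, v≡1 (mod 3); (1|3)=+1, (1|3)=+1; sign (−1)^0·+1^-2·+1^3 = +1.
(a,b)_2: α=7, β=12; u≡3, v≡7 (mod 8); ε(u)ε(v)=1·1, αω(v)=7·0, βω(u)=12·1; sum ≡ 1  ⇒  -1.
(a,b)_13: α=0, u≡12; β=1, v≡2 (mod 13); (12|13)=+1, (2|13)=-1; sign (−1)^0·+1^1·-1^0 = +1.
Ram(-42, -65) = {2, 5, 7, ∞}; no ℚ_2-point on the conic.

[2, 5, 7, inf]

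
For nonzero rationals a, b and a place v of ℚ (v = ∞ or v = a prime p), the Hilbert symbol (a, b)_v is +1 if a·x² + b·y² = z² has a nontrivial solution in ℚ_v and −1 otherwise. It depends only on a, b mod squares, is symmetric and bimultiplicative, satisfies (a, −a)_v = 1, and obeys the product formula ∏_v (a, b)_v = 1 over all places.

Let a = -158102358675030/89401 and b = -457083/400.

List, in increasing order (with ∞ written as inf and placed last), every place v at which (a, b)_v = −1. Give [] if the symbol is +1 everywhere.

[2, 3, 5, 7, 11, inf]

(a, b) ≡ (-67830, -627) mod (ℚ^×)²; places V = {2, 3, 5, 7, 11, 13, 17, 19, 23, ∞}.
(a,b)_19: α=3, u≡2; β=1, v≡16 (mod 19); (2|19)=-1, (16|19)=+1; sign (−1)^1·-1^1·+1^3 = +1.
(a,b)_7: α=3, u≡5; β=0, v≡3 (mod 7); (5|7)=-1, (3|7)=-1; sign (−1)^0·-1^0·-1^3 = -1.
(a,b)_5: α=1, u≡4; β=-2, v≡2 (mod 5); (4|5)=+1, (2|5)=-1; sign (−1)^0·+1^-2·-1^1 = -1.
(a,b)_11: α=4, u≡2; β=1, v≡4 (mod 11); (2|11)=-1, (4|11)=+1; sign (−1)^0·-1^1·+1^4 = -1.
(a,b)_2: α=1, β=-4; u≡5, v≡5 (mod 8); ε(u)ε(v)=0·0, αω(v)=1·1, βω(u)=-4·1; sum ≡ 1  ⇒  -1.
(a,b)_13: α=-2, u≡4; β=0, v≡1 (mod 13); (4|13)=+1, (1|13)=+1; sign (−1)^0·+1^0·+1^-2 = +1.
(a,b)_17: α=1, u≡6; β=0, v≡9 (mod 17); (6|17)=-1, (9|17)=+1; sign (−1)^0·-1^0·+1^1 = +1.
(a,b)_∞: sgn(-67830)=−, sgn(-627)=−, so -1.
(a,b)_23: α=-2, u≡10; β=0, v≡20 (mod 23); (10|23)=-1, (20|23)=-1; sign (−1)^0·-1^0·-1^-2 = +1.
(a,b)_3: α=3, u≡1; β=7, v≡1 (mod 3); (1|3)=+1, (1|3)=+1; sign (−1)^1·+1^7·+1^3 = -1.
(-67830, -627 / ℚ) ramifies at {2, 3, 5, 7, 11, ∞}: a division algebra.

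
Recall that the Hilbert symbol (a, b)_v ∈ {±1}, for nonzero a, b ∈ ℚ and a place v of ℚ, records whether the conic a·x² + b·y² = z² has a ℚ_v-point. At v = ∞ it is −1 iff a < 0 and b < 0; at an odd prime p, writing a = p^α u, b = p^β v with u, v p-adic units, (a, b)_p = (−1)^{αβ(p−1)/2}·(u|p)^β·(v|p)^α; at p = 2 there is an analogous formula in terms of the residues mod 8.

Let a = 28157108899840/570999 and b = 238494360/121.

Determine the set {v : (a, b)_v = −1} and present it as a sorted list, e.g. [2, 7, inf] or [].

Mod squares: a ≡ 3315, b ≡ 390. Check v ∈ {∞, 2, 3, 5, 11, 13, 17, 23}.
v=13: a=13^-1·(≡7), b=13^1·(≡4) mod 13; (7|13)=-1, (4|13)=+1; (−1)^{-1·1·6}·(-1)^1·(+1)^-1 = -1.
v=23: a=23^4·(≡2), b=23^2·(≡22) mod 23; (2|23)=+1, (22|23)=-1; (−1)^{4·2·11}·(+1)^2·(-1)^4 = +1.
v=5: a=5^1·(≡2), b=5^1·(≡2) mod 5; (2|5)=-1, (2|5)=-1; (−1)^{1·1·2}·(-1)^1·(-1)^1 = +1.
v=2: v_2(a)=12, v_2(b)=3; units ≡ 3, 3 (mod 8); ε·ε+αω+βω = 1·1+12·1+3·1 ≡ 0  ⇒  (a,b)_2 = +1.
v=17: a=17^3·(≡16), b=17^2·(≡13) mod 17; (16|17)=+1, (13|17)=+1; (−1)^{3·2·8}·(+1)^2·(+1)^3 = +1.
v=∞: 3315 > 0 and 390 > 0  ⇒  (a,b)_∞ = +1.
v=3: a=3^-1·(≡1), b=3^1·(≡1) mod 3; (1|3)=+1, (1|3)=+1; (−1)^{-1·1·1}·(+1)^1·(+1)^-1 = -1.
v=11: a=11^-4·(≡5), b=11^-2·(≡5) mod 11; (5|11)=+1, (5|11)=+1; (−1)^{-4·-2·5}·(+1)^-2·(+1)^-4 = +1.
Ram(3315, 390) = {3, 13}; no ℚ_3-point on the conic.

[3, 13]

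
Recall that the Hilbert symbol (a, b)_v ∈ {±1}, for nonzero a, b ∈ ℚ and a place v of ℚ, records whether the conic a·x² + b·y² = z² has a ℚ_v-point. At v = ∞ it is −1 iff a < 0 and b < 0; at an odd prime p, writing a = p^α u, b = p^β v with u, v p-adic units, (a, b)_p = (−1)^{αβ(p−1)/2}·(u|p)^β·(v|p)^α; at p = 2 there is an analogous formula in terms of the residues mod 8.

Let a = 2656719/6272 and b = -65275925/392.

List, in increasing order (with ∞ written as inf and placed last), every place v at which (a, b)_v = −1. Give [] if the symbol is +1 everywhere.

[3, 19]

Mod squares: a ≡ 78, b ≡ -5434. Check v ∈ {∞, 2, 3, 5, 7, 11, 13, 19, 29, 31}.
v=13: a=13^1·(≡7), b=13^1·(≡6) mod 13; (7|13)=-1, (6|13)=-1; (−1)^{1·1·6}·(-1)^1·(-1)^1 = +1.
v=∞: 78 > 0 and -5434 < 0  ⇒  (a,b)_∞ = +1.
v=29: a=29^2·(≡7), b=29^0·(≡2) mod 29; (7|29)=+1, (2|29)=-1; (−1)^{2·0·14}·(+1)^0·(-1)^2 = +1.
v=5: a=5^0·(≡2), b=5^2·(≡4) mod 5; (2|5)=-1, (4|5)=+1; (−1)^{0·2·2}·(-1)^2·(+1)^0 = +1.
v=3: a=3^5·(≡2), b=3^0·(≡2) mod 3; (2|3)=-1, (2|3)=-1; (−1)^{5·0·1}·(-1)^0·(-1)^5 = -1.
v=2: v_2(a)=-7, v_2(b)=-3; units ≡ 7, 3 (mod 8); ε·ε+αω+βω = 1·1+-7·1+-3·0 ≡ 0  ⇒  (a,b)_2 = +1.
v=7: a=7^-2·(≡1), b=7^-2·(≡6) mod 7; (1|7)=+1, (6|7)=-1; (−1)^{-2·-2·3}·(+1)^-2·(-1)^-2 = +1.
v=19: a=19^0·(≡3), b=19^1·(≡2) mod 19; (3|19)=-1, (2|19)=-1; (−1)^{0·1·9}·(-1)^1·(-1)^0 = -1.
v=31: a=31^0·(≡5), b=31^2·(≡6) mod 31; (5|31)=+1, (6|31)=-1; (−1)^{0·2·15}·(+1)^2·(-1)^0 = +1.
v=11: a=11^0·(≡5), b=11^1·(≡4) mod 11; (5|11)=+1, (4|11)=+1; (−1)^{0·1·5}·(+1)^1·(+1)^0 = +1.
Ram(78, -5434) = {3, 19}; no ℚ_3-point on the conic.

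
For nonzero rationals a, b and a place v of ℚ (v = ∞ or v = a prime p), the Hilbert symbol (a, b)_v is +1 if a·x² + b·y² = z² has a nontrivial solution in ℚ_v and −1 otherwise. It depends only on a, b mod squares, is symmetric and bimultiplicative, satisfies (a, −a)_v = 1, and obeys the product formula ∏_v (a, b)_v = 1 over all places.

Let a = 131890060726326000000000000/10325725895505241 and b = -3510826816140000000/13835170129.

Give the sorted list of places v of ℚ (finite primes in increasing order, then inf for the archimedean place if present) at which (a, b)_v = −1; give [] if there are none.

[2, 3]

Mod squares: a ≡ 1334, b ≡ -435. Check v ∈ {∞, 2, 3, 5, 7, 11, 13, 17, 23, 29, 31, 37, 43}.
v=2: v_2(a)=13, v_2(b)=8; units ≡ 3, 5 (mod 8); ε·ε+αω+βω = 1·0+13·1+8·1 ≡ 1  ⇒  (a,b)_2 = -1.
v=37: a=37^-2·(≡35), b=37^-2·(≡4) mod 37; (35|37)=-1, (4|37)=+1; (−1)^{-2·-2·18}·(-1)^-2·(+1)^-2 = +1.
v=23: a=23^3·(≡12), b=23^2·(≡8) mod 23; (12|23)=+1, (8|23)=+1; (−1)^{3·2·11}·(+1)^2·(+1)^3 = +1.
v=7: a=7^4·(≡4), b=7^2·(≡3) mod 7; (4|7)=+1, (3|7)=-1; (−1)^{4·2·3}·(+1)^2·(-1)^4 = +1.
v=3: a=3^4·(≡2), b=3^5·(≡2) mod 3; (2|3)=-1, (2|3)=-1; (−1)^{4·5·1}·(-1)^5·(-1)^4 = -1.
v=∞: 1334 > 0 and -435 < 0  ⇒  (a,b)_∞ = +1.
v=11: a=11^0·(≡1), b=11^-2·(≡5) mod 11; (1|11)=+1, (5|11)=+1; (−1)^{0·-2·5}·(+1)^-2·(+1)^0 = +1.
v=5: a=5^12·(≡1), b=5^7·(≡2) mod 5; (1|5)=+1, (2|5)=-1; (−1)^{12·7·2}·(+1)^7·(-1)^12 = +1.
v=29: a=29^1·(≡21), b=29^1·(≡27) mod 29; (21|29)=-1, (27|29)=-1; (−1)^{1·1·14}·(-1)^1·(-1)^1 = +1.
v=43: a=43^-2·(≡23), b=43^0·(≡16) mod 43; (23|43)=+1, (16|43)=+1; (−1)^{-2·0·21}·(+1)^0·(+1)^-2 = +1.
v=13: a=13^-2·(≡7), b=13^0·(≡6) mod 13; (7|13)=-1, (6|13)=-1; (−1)^{-2·0·6}·(-1)^0·(-1)^-2 = +1.
v=31: a=31^2·(≡16), b=31^2·(≡22) mod 31; (16|31)=+1, (22|31)=-1; (−1)^{2·2·15}·(+1)^2·(-1)^2 = +1.
v=17: a=17^-6·(≡1), b=17^-4·(≡10) mod 17; (1|17)=+1, (10|17)=-1; (−1)^{-6·-4·8}·(+1)^-4·(-1)^-6 = +1.
Ram(1334, -435) = {2, 3}; no ℚ_2-point on the conic.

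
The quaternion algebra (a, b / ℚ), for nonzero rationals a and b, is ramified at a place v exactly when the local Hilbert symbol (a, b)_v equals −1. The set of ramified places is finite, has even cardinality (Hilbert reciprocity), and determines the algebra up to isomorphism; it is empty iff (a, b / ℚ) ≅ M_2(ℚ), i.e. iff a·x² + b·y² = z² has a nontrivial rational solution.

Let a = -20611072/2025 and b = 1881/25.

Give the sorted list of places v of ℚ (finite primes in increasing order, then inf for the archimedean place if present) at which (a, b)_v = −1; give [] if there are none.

[11, 17, 19, 37]

(a, b) ≡ (-1258, 209) mod (ℚ^×)²; places V = {2, 3, 5, 11, 17, 19, 37, ∞}.
(a,b)_5: α=-2, u≡3; β=-2, v≡1 (mod 5); (3|5)=-1, (1|5)=+1; sign (−1)^0·-1^-2·+1^-2 = +1.
(a,b)_3: α=-4, u≡2; β=2, v≡2 (mod 3); (2|3)=-1, (2|3)=-1; sign (−1)^0·-1^2·-1^-4 = +1.
(a,b)_2: α=15, β=0; u≡3, v≡1 (mod 8); ε(u)ε(v)=1·0, αω(v)=15·0, βω(u)=0·1; sum ≡ 0  ⇒  +1.
(a,b)_17: α=1, u≡12; β=0, v≡12 (mod 17); (12|17)=-1, (12|17)=-1; sign (−1)^0·-1^0·-1^1 = -1.
(a,b)_37: α=1, u≡28; β=0, v≡19 (mod 37); (28|37)=+1, (19|37)=-1; sign (−1)^0·+1^0·-1^1 = -1.
(a,b)_19: α=0, u≡3; β=1, v≡7 (mod 19); (3|19)=-1, (7|19)=+1; sign (−1)^0·-1^1·+1^0 = -1.
(a,b)_∞: sgn(-1258)=−, sgn(209)=+, so +1.
(a,b)_11: α=0, u≡2; β=1, v≡2 (mod 11); (2|11)=-1, (2|11)=-1; sign (−1)^0·-1^1·-1^0 = -1.
Ram(-1258, 209) = {11, 17, 19, 37}; no ℚ_11-point on the conic.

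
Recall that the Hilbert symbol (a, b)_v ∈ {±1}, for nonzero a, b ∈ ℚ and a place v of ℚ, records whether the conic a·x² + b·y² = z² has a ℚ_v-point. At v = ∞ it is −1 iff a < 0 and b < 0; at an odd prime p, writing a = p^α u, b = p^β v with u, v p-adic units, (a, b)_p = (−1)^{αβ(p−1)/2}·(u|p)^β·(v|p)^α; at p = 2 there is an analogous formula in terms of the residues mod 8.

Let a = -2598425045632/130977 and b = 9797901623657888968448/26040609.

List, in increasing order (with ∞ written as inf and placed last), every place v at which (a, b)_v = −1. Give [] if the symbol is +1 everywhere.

[2, 3, 17, 37]

Mod squares: a ≡ -41514, b ≡ 23. Check v ∈ {∞, 2, 3, 7, 11, 13, 17, 19, 23, 37}.
v=17: a=17^1·(≡7), b=17^2·(≡14) mod 17; (7|17)=-1, (14|17)=-1; (−1)^{1·2·8}·(-1)^2·(-1)^1 = -1.
v=11: a=11^-1·(≡7), b=11^0·(≡1) mod 11; (7|11)=-1, (1|11)=+1; (−1)^{-1·0·5}·(-1)^0·(+1)^-1 = +1.
v=23: a=23^2·(≡8), b=23^3·(≡4) mod 23; (8|23)=+1, (4|23)=+1; (−1)^{2·3·11}·(+1)^3·(+1)^2 = +1.
v=37: a=37^1·(≡4), b=37^2·(≡22) mod 37; (4|37)=+1, (22|37)=-1; (−1)^{1·2·18}·(+1)^2·(-1)^1 = -1.
v=13: a=13^2·(≡8), b=13^2·(≡3) mod 13; (8|13)=-1, (3|13)=+1; (−1)^{2·2·6}·(-1)^2·(+1)^2 = +1.
v=19: a=19^2·(≡6), b=19^6·(≡4) mod 19; (6|19)=+1, (4|19)=+1; (−1)^{2·6·9}·(+1)^6·(+1)^2 = +1.
v=∞: -41514 < 0 and 23 > 0  ⇒  (a,b)_∞ = +1.
v=2: v_2(a)=7, v_2(b)=8; units ≡ 3, 7 (mod 8); ε·ε+αω+βω = 1·1+7·0+8·1 ≡ 1  ⇒  (a,b)_2 = -1.
v=3: a=3^-5·(≡1), b=3^-12·(≡2) mod 3; (1|3)=+1, (2|3)=-1; (−1)^{-5·-12·1}·(+1)^-12·(-1)^-5 = -1.
v=7: a=7^-2·(≡3), b=7^-2·(≡4) mod 7; (3|7)=-1, (4|7)=+1; (−1)^{-2·-2·3}·(-1)^-2·(+1)^-2 = +1.
|Ram(-41514, 23)| = 4, even; anisotropic at {2, 3, 17, 37}.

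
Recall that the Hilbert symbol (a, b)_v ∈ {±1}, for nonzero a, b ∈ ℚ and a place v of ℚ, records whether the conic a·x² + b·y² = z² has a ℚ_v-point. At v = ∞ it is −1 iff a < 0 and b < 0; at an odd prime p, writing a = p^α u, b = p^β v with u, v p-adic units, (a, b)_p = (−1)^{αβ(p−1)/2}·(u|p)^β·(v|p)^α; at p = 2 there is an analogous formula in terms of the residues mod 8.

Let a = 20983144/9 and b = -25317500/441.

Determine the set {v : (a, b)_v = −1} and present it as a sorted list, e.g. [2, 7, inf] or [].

Mod squares: a ≡ 5245786, b ≡ -10127. Check v ∈ {∞, 2, 3, 5, 7, 13, 19, 37, 41}.
v=∞: 5245786 > 0 and -10127 < 0  ⇒  (a,b)_∞ = +1.
v=5: a=5^0·(≡1), b=5^4·(≡2) mod 5; (1|5)=+1, (2|5)=-1; (−1)^{0·4·2}·(+1)^4·(-1)^0 = +1.
v=7: a=7^1·(≡5), b=7^-2·(≡1) mod 7; (5|7)=-1, (1|7)=+1; (−1)^{1·-2·3}·(-1)^-2·(+1)^1 = +1.
v=13: a=13^1·(≡11), b=13^1·(≡9) mod 13; (11|13)=-1, (9|13)=+1; (−1)^{1·1·6}·(-1)^1·(+1)^1 = -1.
v=41: a=41^1·(≡7), b=41^1·(≡4) mod 41; (7|41)=-1, (4|41)=+1; (−1)^{1·1·20}·(-1)^1·(+1)^1 = -1.
v=3: a=3^-2·(≡1), b=3^-2·(≡1) mod 3; (1|3)=+1, (1|3)=+1; (−1)^{-2·-2·1}·(+1)^-2·(+1)^-2 = +1.
v=2: v_2(a)=3, v_2(b)=2; units ≡ 5, 1 (mod 8); ε·ε+αω+βω = 0·0+3·0+2·1 ≡ 0  ⇒  (a,b)_2 = +1.
v=37: a=37^1·(≡22), b=37^0·(≡34) mod 37; (22|37)=-1, (34|37)=+1; (−1)^{1·0·18}·(-1)^0·(+1)^1 = +1.
v=19: a=19^1·(≡17), b=19^1·(≡2) mod 19; (17|19)=+1, (2|19)=-1; (−1)^{1·1·9}·(+1)^1·(-1)^1 = +1.
Ram(5245786, -10127) = {13, 41}; no ℚ_13-point on the conic.

[13, 41]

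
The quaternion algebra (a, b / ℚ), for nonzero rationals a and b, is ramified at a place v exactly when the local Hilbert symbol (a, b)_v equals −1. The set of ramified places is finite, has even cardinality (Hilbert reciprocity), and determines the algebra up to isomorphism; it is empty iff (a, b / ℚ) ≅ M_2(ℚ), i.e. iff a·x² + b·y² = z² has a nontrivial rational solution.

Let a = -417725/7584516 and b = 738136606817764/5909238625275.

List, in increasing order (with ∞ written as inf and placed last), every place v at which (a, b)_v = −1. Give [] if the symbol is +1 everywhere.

Mod squares: a ≡ -341, b ≡ 256291. Check v ∈ {∞, 2, 3, 5, 7, 11, 17, 19, 31, 41, 47}.
v=2: v_2(a)=-2, v_2(b)=2; units ≡ 3, 3 (mod 8); ε·ε+αω+βω = 1·1+-2·1+2·1 ≡ 1  ⇒  (a,b)_2 = -1.
v=11: a=11^1·(≡6), b=11^2·(≡7) mod 11; (6|11)=-1, (7|11)=-1; (−1)^{1·2·5}·(-1)^2·(-1)^1 = -1.
v=17: a=17^-2·(≡13), b=17^-2·(≡1) mod 17; (13|17)=+1, (1|17)=+1; (−1)^{-2·-2·8}·(+1)^-2·(+1)^-2 = +1.
v=7: a=7^2·(≡4), b=7^7·(≡3) mod 7; (4|7)=+1, (3|7)=-1; (−1)^{2·7·3}·(+1)^7·(-1)^2 = +1.
v=31: a=31^1·(≡19), b=31^2·(≡18) mod 31; (19|31)=+1, (18|31)=+1; (−1)^{1·2·15}·(+1)^2·(+1)^1 = +1.
v=41: a=41^0·(≡3), b=41^1·(≡22) mod 41; (3|41)=-1, (22|41)=-1; (−1)^{0·1·20}·(-1)^1·(-1)^0 = -1.
v=∞: -341 < 0 and 256291 > 0  ⇒  (a,b)_∞ = +1.
v=47: a=47^0·(≡40), b=47^1·(≡34) mod 47; (40|47)=-1, (34|47)=+1; (−1)^{0·1·23}·(-1)^1·(+1)^0 = -1.
v=19: a=19^0·(≡9), b=19^-1·(≡8) mod 19; (9|19)=+1, (8|19)=-1; (−1)^{0·-1·9}·(+1)^-1·(-1)^0 = +1.
v=3: a=3^-8·(≡1), b=3^-16·(≡1) mod 3; (1|3)=+1, (1|3)=+1; (−1)^{-8·-16·1}·(+1)^-16·(+1)^-8 = +1.
v=5: a=5^2·(≡1), b=5^-2·(≡4) mod 5; (1|5)=+1, (4|5)=+1; (−1)^{2·-2·2}·(+1)^-2·(+1)^2 = +1.
(-341, 256291 / ℚ) ramifies at {2, 11, 41, 47}: a division algebra.

[2, 11, 41, 47]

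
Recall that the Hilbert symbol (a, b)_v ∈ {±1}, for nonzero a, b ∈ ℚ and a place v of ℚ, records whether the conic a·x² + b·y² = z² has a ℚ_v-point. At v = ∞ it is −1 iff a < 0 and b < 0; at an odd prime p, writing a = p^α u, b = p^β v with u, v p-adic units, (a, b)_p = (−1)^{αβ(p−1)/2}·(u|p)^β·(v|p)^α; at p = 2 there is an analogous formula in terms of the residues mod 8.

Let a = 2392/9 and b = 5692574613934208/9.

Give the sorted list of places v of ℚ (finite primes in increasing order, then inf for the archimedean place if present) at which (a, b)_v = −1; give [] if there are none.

(a, b) ≡ (598, 994915922) mod (ℚ^×)²; places V = {2, 3, 7, 11, 13, 17, 23, 31, 41, ∞}.
(a,b)_17: α=0, u≡7; β=1, v≡6 (mod 17); (7|17)=-1, (6|17)=-1; sign (−1)^0·-1^1·-1^0 = -1.
(a,b)_7: α=0, u≡6; β=1, v≡1 (mod 7); (6|7)=-1, (1|7)=+1; sign (−1)^0·-1^1·+1^0 = -1.
(a,b)_13: α=1, u≡6; β=3, v≡7 (mod 13); (6|13)=-1, (7|13)=-1; sign (−1)^0·-1^3·-1^1 = +1.
(a,b)_31: α=0, u≡4; β=1, v≡14 (mod 31); (4|31)=+1, (14|31)=+1; sign (−1)^0·+1^1·+1^0 = +1.
(a,b)_2: α=3, β=7; u≡3, v≡1 (mod 8); ε(u)ε(v)=1·0, αω(v)=3·0, βω(u)=7·1; sum ≡ 1  ⇒  -1.
(a,b)_23: α=1, u≡9; β=3, v≡22 (mod 23); (9|23)=+1, (22|23)=-1; sign (−1)^1·+1^3·-1^1 = +1.
(a,b)_11: α=0, u≡3; β=1, v≡6 (mod 11); (3|11)=+1, (6|11)=-1; sign (−1)^0·+1^1·-1^0 = +1.
(a,b)_3: α=-2, u≡1; β=-2, v≡2 (mod 3); (1|3)=+1, (2|3)=-1; sign (−1)^0·+1^-2·-1^-2 = +1.
(a,b)_∞: sgn(598)=+, sgn(994915922)=+, so +1.
(a,b)_41: α=0, u≡38; β=1, v≡18 (mod 41); (38|41)=-1, (18|41)=+1; sign (−1)^0·-1^1·+1^0 = -1.
(598, 994915922 / ℚ) ramifies at {2, 7, 17, 41}: a division algebra.

[2, 7, 17, 41]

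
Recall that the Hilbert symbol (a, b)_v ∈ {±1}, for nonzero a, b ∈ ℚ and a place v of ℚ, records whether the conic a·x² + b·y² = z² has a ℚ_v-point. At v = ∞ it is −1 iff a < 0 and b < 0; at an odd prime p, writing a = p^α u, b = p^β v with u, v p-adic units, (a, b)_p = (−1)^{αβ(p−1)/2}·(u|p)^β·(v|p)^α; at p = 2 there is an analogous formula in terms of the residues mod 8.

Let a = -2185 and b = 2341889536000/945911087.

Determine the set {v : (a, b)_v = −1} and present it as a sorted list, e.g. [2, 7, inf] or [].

[5, 23]

Mod squares: a ≡ -2185, b ≡ 37145. Check v ∈ {∞, 2, 5, 7, 11, 17, 19, 23, 53}.
v=23: a=23^1·(≡20), b=23^-1·(≡20) mod 23; (20|23)=-1, (20|23)=-1; (−1)^{1·-1·11}·(-1)^-1·(-1)^1 = -1.
v=7: a=7^0·(≡6), b=7^2·(≡6) mod 7; (6|7)=-1, (6|7)=-1; (−1)^{0·2·3}·(-1)^2·(-1)^0 = +1.
v=5: a=5^1·(≡3), b=5^3·(≡4) mod 5; (3|5)=-1, (4|5)=+1; (−1)^{1·3·2}·(-1)^3·(+1)^1 = -1.
v=∞: -2185 < 0 and 37145 > 0  ⇒  (a,b)_∞ = +1.
v=2: v_2(a)=0, v_2(b)=12; units ≡ 7, 1 (mod 8); ε·ε+αω+βω = 1·0+0·0+12·0 ≡ 0  ⇒  (a,b)_2 = +1.
v=17: a=17^0·(≡8), b=17^3·(≡13) mod 17; (8|17)=+1, (13|17)=+1; (−1)^{0·3·8}·(+1)^3·(+1)^0 = +1.
v=53: a=53^0·(≡41), b=53^-2·(≡45) mod 53; (41|53)=-1, (45|53)=-1; (−1)^{0·-2·26}·(-1)^-2·(-1)^0 = +1.
v=11: a=11^0·(≡4), b=11^-4·(≡9) mod 11; (4|11)=+1, (9|11)=+1; (−1)^{0·-4·5}·(+1)^-4·(+1)^0 = +1.
v=19: a=19^1·(≡18), b=19^1·(≡11) mod 19; (18|19)=-1, (11|19)=+1; (−1)^{1·1·9}·(-1)^1·(+1)^1 = +1.
(-2185, 37145 / ℚ) ramifies at {5, 23}: a division algebra.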